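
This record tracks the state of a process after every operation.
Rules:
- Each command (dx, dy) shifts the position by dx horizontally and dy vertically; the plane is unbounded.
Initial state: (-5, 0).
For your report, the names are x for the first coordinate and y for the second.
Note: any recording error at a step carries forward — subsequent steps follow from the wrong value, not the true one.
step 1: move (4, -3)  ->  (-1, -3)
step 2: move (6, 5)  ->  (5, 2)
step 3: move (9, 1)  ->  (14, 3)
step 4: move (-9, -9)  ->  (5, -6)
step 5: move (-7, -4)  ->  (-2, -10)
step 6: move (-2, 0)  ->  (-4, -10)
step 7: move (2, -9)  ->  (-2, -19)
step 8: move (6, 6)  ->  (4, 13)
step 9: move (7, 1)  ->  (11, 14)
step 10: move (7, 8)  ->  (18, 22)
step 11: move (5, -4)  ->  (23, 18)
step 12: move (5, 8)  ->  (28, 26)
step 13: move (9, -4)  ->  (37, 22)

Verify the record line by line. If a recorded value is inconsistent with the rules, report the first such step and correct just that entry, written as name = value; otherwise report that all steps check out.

Step 1: x = -5 + (4) = -1, y = 0 + (-3) = -3 — agrees with the record.
Step 2: x = -1 + (6) = 5, y = -3 + (5) = 2 — consistent with the record.
Step 3: x = 5 + (9) = 14, y = 2 + (1) = 3 — matches.
Step 4: x = 14 + (-9) = 5, y = 3 + (-9) = -6 — confirmed correct.
Step 5: x = 5 + (-7) = -2, y = -6 + (-4) = -10 — agrees with the record.
Step 6: x = -2 + (-2) = -4, y = -10 + (0) = -10 — agrees with the record.
Step 7: x = -4 + (2) = -2, y = -10 + (-9) = -19 — agrees with the record.
Step 8: x = -2 + (6) = 4, y = -19 + (6) = -13 — the recorded entry deviates here.
Step 8 is the first one off; corrected, y = -13.

step 8, y = -13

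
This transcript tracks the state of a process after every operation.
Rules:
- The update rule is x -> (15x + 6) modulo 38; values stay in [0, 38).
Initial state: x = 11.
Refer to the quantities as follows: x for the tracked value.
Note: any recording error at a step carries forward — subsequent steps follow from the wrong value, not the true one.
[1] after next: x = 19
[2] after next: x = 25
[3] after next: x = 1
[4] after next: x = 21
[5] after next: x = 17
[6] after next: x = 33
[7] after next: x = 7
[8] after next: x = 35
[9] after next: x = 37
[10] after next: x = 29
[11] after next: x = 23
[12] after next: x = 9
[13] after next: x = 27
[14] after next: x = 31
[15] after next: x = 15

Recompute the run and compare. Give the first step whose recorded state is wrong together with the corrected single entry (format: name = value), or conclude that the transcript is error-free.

Recomputing the run from the initial state:
step 1: x = 19
step 2: x = 25
step 3: x = 1
step 4: x = 21
step 5: x = 17
step 6: x = 33
step 7: x = 7
step 8: x = 35
step 9: x = 37
step 10: x = 29
step 11: x = 23
step 12: x = 9
step 13: x = 27
step 14: x = 31
step 15: x = 15
This matches the transcript at every step.

no error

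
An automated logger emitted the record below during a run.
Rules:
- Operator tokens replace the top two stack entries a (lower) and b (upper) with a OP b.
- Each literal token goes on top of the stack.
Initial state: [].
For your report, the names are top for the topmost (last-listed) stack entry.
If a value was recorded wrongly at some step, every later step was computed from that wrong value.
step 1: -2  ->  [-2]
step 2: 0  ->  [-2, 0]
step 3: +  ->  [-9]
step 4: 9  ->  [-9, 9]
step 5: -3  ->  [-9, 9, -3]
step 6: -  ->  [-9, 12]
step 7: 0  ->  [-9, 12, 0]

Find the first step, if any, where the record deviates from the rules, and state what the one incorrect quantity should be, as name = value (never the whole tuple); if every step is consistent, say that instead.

Recomputing the run from the initial state:
step 1: [-2]
step 2: [-2, 0]
step 3: [-2]
step 4: [-2, 9]
step 5: [-2, 9, -3]
step 6: [-2, 12]
step 7: [-2, 12, 0]
The first disagreement with the record is at step 3, where the value should be top = -2.

step 3, top = -2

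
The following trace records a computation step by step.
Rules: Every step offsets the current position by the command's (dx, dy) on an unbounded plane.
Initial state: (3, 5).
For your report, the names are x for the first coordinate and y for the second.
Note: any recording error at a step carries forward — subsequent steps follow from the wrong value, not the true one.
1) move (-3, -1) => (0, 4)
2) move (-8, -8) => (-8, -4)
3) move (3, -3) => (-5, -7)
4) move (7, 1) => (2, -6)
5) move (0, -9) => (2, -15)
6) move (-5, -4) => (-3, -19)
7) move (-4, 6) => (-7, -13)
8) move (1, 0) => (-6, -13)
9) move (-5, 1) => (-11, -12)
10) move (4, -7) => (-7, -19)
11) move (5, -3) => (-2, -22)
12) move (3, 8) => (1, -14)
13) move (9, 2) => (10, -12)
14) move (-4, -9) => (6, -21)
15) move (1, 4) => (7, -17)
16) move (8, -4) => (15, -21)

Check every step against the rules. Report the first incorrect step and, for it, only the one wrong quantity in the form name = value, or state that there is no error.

step 1: x = 3 + (-3) = 0, y = 5 + (-1) = 4 -> exactly as logged
step 2: x = 0 + (-8) = -8, y = 4 + (-8) = -4 -> same as recorded
step 3: x = -8 + (3) = -5, y = -4 + (-3) = -7 -> verified
step 4: x = -5 + (7) = 2, y = -7 + (1) = -6 -> same as recorded
step 5: x = 2 + (0) = 2, y = -6 + (-9) = -15 -> consistent with the trace
step 6: x = 2 + (-5) = -3, y = -15 + (-4) = -19 -> matches
step 7: x = -3 + (-4) = -7, y = -19 + (6) = -13 -> checks out
step 8: x = -7 + (1) = -6, y = -13 + (0) = -13 -> checks out
step 9: x = -6 + (-5) = -11, y = -13 + (1) = -12 -> confirmed correct
step 10: x = -11 + (4) = -7, y = -12 + (-7) = -19 -> exactly as logged
step 11: x = -7 + (5) = -2, y = -19 + (-3) = -22 -> matches
step 12: x = -2 + (3) = 1, y = -22 + (8) = -14 -> same as recorded
step 13: x = 1 + (9) = 10, y = -14 + (2) = -12 -> confirmed correct
step 14: x = 10 + (-4) = 6, y = -12 + (-9) = -21 -> verified
step 15: x = 6 + (1) = 7, y = -21 + (4) = -17 -> verified
step 16: x = 7 + (8) = 15, y = -17 + (-4) = -21 -> same as recorded
No step deviates from the rules.

no error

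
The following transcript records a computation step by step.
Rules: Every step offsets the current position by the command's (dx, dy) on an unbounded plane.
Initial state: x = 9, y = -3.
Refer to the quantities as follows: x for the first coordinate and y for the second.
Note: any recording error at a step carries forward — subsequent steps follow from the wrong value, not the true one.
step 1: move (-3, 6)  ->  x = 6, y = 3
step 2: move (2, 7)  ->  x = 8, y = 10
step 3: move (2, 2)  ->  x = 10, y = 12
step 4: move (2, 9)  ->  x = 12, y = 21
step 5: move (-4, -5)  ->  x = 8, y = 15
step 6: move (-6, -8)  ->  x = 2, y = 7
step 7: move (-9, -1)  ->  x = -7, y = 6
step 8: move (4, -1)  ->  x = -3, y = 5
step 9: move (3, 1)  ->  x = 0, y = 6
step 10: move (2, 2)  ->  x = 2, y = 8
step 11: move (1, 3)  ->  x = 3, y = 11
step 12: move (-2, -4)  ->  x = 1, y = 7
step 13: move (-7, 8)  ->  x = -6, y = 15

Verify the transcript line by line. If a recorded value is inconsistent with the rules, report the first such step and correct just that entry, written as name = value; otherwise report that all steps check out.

Recomputing the run from the initial state:
step 1: x = 6, y = 3
step 2: x = 8, y = 10
step 3: x = 10, y = 12
step 4: x = 12, y = 21
step 5: x = 8, y = 16
step 6: x = 2, y = 8
step 7: x = -7, y = 7
step 8: x = -3, y = 6
step 9: x = 0, y = 7
step 10: x = 2, y = 9
step 11: x = 3, y = 12
step 12: x = 1, y = 8
step 13: x = -6, y = 16
The first disagreement with the transcript is at step 5, where the value should be y = 16.

step 5, y = 16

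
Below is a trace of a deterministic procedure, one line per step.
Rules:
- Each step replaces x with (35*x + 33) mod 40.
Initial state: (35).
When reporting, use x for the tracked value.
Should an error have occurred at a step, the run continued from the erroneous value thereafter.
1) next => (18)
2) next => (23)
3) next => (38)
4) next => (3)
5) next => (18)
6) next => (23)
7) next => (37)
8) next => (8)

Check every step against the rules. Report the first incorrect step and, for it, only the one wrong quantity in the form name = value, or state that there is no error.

step 7, x = 38

Recomputing the run from the initial state:
step 1: x = 18
step 2: x = 23
step 3: x = 38
step 4: x = 3
step 5: x = 18
step 6: x = 23
step 7: x = 38
step 8: x = 3
The first disagreement with the trace is at step 7, where the value should be x = 38.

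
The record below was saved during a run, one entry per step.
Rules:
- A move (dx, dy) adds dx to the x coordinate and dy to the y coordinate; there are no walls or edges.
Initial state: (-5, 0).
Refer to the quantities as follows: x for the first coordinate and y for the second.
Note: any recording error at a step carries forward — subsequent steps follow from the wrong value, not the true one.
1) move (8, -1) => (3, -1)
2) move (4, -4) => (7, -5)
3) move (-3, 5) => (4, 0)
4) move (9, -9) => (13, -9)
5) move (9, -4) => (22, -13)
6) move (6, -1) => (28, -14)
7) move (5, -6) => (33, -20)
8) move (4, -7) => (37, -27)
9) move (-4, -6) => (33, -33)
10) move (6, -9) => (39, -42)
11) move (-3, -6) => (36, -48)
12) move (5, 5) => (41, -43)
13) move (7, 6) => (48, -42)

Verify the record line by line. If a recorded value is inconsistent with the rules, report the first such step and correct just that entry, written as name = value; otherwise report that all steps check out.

step 13, y = -37

Recomputing the run from the initial state:
step 1: x = 3, y = -1
step 2: x = 7, y = -5
step 3: x = 4, y = 0
step 4: x = 13, y = -9
step 5: x = 22, y = -13
step 6: x = 28, y = -14
step 7: x = 33, y = -20
step 8: x = 37, y = -27
step 9: x = 33, y = -33
step 10: x = 39, y = -42
step 11: x = 36, y = -48
step 12: x = 41, y = -43
step 13: x = 48, y = -37
The first disagreement with the record is at step 13, where the value should be y = -37.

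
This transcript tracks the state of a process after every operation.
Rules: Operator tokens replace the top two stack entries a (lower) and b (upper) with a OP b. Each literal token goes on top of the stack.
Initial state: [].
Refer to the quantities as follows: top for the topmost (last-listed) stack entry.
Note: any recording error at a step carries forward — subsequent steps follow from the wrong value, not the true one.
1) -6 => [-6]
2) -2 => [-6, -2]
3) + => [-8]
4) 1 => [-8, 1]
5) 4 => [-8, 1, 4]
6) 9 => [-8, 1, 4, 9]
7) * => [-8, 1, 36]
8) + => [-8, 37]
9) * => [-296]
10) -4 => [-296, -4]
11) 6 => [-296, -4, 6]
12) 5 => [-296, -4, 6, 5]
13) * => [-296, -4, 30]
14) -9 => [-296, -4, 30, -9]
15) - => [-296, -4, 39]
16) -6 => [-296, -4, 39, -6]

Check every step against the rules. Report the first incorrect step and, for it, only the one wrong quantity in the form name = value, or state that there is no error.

step 1: push -6: top = -6 -> no discrepancy
step 2: push -2: top = -2 -> same as recorded
step 3: -6 + -2 = -8 -> matches
step 4: push 1: top = 1 -> matches
step 5: push 4: top = 4 -> agrees with the transcript
step 6: push 9: top = 9 -> confirmed correct
step 7: 4 * 9 = 36 -> no discrepancy
step 8: 1 + 36 = 37 -> confirmed correct
step 9: -8 * 37 = -296 -> verified
step 10: push -4: top = -4 -> confirmed correct
step 11: push 6: top = 6 -> verified
step 12: push 5: top = 5 -> verified
step 13: 6 * 5 = 30 -> same as recorded
step 14: push -9: top = -9 -> checks out
step 15: 30 - -9 = 39 -> no discrepancy
step 16: push -6: top = -6 -> checks out
The whole run recomputes cleanly — no discrepancies.

no error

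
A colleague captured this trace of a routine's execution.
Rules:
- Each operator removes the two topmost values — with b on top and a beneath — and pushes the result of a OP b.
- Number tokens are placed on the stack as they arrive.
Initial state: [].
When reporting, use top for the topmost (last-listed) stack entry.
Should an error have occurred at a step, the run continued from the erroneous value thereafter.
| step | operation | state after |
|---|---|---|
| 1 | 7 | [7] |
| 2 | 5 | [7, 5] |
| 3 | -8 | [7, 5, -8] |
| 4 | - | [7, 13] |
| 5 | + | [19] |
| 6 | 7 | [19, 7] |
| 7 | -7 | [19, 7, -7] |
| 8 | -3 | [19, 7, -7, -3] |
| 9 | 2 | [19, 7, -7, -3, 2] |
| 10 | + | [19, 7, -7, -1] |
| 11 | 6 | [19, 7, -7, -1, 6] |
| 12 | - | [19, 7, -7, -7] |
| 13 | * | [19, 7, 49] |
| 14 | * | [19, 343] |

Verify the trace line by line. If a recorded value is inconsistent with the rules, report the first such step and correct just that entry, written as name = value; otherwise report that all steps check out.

step 1: push 7: top = 7 -> no discrepancy
step 2: push 5: top = 5 -> agrees with the trace
step 3: push -8: top = -8 -> confirmed correct
step 4: 5 - -8 = 13 -> consistent with the trace
step 5: 7 + 13 = 20 -> first mismatch against the trace
Step 5 is the first one off; corrected, top = 20.

step 5, top = 20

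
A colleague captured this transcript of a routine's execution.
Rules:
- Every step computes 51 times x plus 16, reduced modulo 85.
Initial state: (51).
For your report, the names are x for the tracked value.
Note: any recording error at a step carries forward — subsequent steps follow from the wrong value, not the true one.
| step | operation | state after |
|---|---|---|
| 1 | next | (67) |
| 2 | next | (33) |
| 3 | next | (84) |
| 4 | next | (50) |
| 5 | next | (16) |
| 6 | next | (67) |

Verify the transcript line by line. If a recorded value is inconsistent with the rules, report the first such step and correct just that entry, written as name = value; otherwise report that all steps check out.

Step 1: x = (51*51 + 16) mod 85 = 67 — exactly as logged.
Step 2: x = (51*67 + 16) mod 85 = 33 — verified.
Step 3: x = (51*33 + 16) mod 85 = 84 — verified.
Step 4: x = (51*84 + 16) mod 85 = 50 — no discrepancy.
Step 5: x = (51*50 + 16) mod 85 = 16 — verified.
Step 6: x = (51*16 + 16) mod 85 = 67 — agrees with the transcript.
All steps check out; nothing to correct.

no error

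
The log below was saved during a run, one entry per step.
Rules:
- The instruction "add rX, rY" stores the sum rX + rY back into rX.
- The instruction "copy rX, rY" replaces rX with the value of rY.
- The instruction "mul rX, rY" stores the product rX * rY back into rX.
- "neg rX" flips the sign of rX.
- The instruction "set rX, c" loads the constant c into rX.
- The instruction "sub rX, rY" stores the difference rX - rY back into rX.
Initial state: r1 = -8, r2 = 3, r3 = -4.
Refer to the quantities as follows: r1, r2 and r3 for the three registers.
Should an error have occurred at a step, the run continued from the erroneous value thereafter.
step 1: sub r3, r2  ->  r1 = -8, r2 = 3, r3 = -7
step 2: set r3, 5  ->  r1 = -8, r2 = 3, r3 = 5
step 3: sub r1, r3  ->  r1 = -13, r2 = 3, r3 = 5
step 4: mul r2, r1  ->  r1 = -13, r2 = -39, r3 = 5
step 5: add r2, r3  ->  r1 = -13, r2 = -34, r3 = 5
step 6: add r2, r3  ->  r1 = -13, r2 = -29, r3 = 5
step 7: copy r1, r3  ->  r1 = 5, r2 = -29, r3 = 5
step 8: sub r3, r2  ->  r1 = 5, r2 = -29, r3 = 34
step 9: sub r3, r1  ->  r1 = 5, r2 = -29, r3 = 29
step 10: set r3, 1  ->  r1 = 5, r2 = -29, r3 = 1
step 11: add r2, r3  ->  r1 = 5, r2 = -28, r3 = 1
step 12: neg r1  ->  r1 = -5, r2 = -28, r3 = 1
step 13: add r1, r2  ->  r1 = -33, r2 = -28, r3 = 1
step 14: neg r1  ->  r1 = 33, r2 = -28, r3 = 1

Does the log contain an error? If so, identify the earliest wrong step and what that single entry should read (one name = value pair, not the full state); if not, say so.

1. r3 = -4 - 3 = -7 (matches)
2. r3 = 5 (agrees with the log)
3. r1 = -8 - 5 = -13 (in agreement)
4. r2 = 3 * -13 = -39 (same as recorded)
5. r2 = -39 + 5 = -34 (checks out)
6. r2 = -34 + 5 = -29 (verified)
7. r1 = 5 (no discrepancy)
8. r3 = 5 - -29 = 34 (consistent with the log)
9. r3 = 34 - 5 = 29 (agrees with the log)
10. r3 = 1 (exactly as logged)
11. r2 = -29 + 1 = -28 (confirmed correct)
12. r1 = -(5) = -5 (exactly as logged)
13. r1 = -5 + -28 = -33 (consistent with the log)
14. r1 = -(-33) = 33 (no discrepancy)
All entries verified; no error found.

no error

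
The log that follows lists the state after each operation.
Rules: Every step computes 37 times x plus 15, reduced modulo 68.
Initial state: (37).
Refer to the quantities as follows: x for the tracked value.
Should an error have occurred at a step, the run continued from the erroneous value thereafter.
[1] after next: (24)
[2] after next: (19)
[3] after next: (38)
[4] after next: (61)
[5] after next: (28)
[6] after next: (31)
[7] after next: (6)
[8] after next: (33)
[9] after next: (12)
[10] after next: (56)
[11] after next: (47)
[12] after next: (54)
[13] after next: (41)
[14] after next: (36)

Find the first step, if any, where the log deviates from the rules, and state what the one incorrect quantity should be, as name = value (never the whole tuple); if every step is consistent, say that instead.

1. x = (37*37 + 15) mod 68 = 24 (in agreement)
2. x = (37*24 + 15) mod 68 = 19 (matches)
3. x = (37*19 + 15) mod 68 = 38 (no discrepancy)
4. x = (37*38 + 15) mod 68 = 61 (confirmed correct)
5. x = (37*61 + 15) mod 68 = 28 (agrees with the log)
6. x = (37*28 + 15) mod 68 = 31 (matches)
7. x = (37*31 + 15) mod 68 = 6 (matches)
8. x = (37*6 + 15) mod 68 = 33 (agrees with the log)
9. x = (37*33 + 15) mod 68 = 12 (in agreement)
10. x = (37*12 + 15) mod 68 = 51 (the recorded entry deviates here)
Step 10 is the first one off; corrected, x = 51.

step 10, x = 51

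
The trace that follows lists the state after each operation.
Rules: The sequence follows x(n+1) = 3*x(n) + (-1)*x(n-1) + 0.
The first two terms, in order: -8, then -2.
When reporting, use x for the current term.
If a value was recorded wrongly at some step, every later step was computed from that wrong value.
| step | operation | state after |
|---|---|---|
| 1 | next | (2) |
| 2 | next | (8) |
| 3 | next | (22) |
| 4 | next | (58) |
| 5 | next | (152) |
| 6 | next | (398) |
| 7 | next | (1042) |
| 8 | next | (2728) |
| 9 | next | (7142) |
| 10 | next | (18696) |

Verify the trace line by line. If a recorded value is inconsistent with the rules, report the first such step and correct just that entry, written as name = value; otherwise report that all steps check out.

Step 1: x = 3*(-2) + (-1)*(-8) + (0) = 2 — in agreement.
Step 2: x = 3*(2) + (-1)*(-2) + (0) = 8 — verified.
Step 3: x = 3*(8) + (-1)*(2) + (0) = 22 — verified.
Step 4: x = 3*(22) + (-1)*(8) + (0) = 58 — agrees with the trace.
Step 5: x = 3*(58) + (-1)*(22) + (0) = 152 — exactly as logged.
Step 6: x = 3*(152) + (-1)*(58) + (0) = 398 — no discrepancy.
Step 7: x = 3*(398) + (-1)*(152) + (0) = 1042 — confirmed correct.
Step 8: x = 3*(1042) + (-1)*(398) + (0) = 2728 — same as recorded.
Step 9: x = 3*(2728) + (-1)*(1042) + (0) = 7142 — confirmed correct.
Step 10: x = 3*(7142) + (-1)*(2728) + (0) = 18698 — not what was recorded.
The earliest wrong entry is at step 10: it should read x = 18698.

step 10, x = 18698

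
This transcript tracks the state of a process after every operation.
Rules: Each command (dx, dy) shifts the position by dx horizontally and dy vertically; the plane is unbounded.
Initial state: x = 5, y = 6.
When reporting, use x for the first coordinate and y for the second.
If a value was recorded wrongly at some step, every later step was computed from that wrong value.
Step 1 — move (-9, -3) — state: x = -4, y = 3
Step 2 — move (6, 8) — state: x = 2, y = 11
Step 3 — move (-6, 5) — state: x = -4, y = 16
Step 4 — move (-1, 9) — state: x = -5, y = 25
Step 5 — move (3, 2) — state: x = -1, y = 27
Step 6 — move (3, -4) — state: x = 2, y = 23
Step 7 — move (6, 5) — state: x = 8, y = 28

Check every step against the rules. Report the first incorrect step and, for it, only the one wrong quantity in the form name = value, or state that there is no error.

Step 1: x = 5 + (-9) = -4, y = 6 + (-3) = 3 — same as recorded.
Step 2: x = -4 + (6) = 2, y = 3 + (8) = 11 — checks out.
Step 3: x = 2 + (-6) = -4, y = 11 + (5) = 16 — exactly as logged.
Step 4: x = -4 + (-1) = -5, y = 16 + (9) = 25 — confirmed correct.
Step 5: x = -5 + (3) = -2, y = 25 + (2) = 27 — the transcript has a different value.
Step 5 is the first one off; corrected, x = -2.

step 5, x = -2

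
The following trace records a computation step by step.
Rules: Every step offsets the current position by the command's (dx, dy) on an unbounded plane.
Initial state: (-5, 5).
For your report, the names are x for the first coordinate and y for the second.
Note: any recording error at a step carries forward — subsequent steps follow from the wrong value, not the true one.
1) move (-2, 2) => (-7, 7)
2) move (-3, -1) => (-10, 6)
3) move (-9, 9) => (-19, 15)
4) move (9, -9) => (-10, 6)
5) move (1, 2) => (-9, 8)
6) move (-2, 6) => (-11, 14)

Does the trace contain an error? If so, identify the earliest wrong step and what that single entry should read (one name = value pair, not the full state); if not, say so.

step 1: x = -5 + (-2) = -7, y = 5 + (2) = 7 -> confirmed correct
step 2: x = -7 + (-3) = -10, y = 7 + (-1) = 6 -> in agreement
step 3: x = -10 + (-9) = -19, y = 6 + (9) = 15 -> same as recorded
step 4: x = -19 + (9) = -10, y = 15 + (-9) = 6 -> confirmed correct
step 5: x = -10 + (1) = -9, y = 6 + (2) = 8 -> agrees with the trace
step 6: x = -9 + (-2) = -11, y = 8 + (6) = 14 -> in agreement
No step deviates from the rules.

no error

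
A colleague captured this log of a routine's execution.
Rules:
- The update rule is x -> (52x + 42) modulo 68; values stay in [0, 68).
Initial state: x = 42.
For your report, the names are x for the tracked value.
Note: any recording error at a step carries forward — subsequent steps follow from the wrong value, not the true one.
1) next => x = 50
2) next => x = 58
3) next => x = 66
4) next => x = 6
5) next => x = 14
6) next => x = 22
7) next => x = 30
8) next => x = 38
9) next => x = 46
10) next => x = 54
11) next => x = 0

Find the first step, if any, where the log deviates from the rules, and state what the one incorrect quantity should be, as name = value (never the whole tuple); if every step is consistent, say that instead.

step 11, x = 62

1. x = (52*42 + 42) mod 68 = 50 (exactly as logged)
2. x = (52*50 + 42) mod 68 = 58 (no discrepancy)
3. x = (52*58 + 42) mod 68 = 66 (checks out)
4. x = (52*66 + 42) mod 68 = 6 (agrees with the log)
5. x = (52*6 + 42) mod 68 = 14 (matches)
6. x = (52*14 + 42) mod 68 = 22 (consistent with the log)
7. x = (52*22 + 42) mod 68 = 30 (checks out)
8. x = (52*30 + 42) mod 68 = 38 (checks out)
9. x = (52*38 + 42) mod 68 = 46 (same as recorded)
10. x = (52*46 + 42) mod 68 = 54 (confirmed correct)
11. x = (52*54 + 42) mod 68 = 62 (the recorded entry deviates here)
The audit stops at step 11: the recorded entry is wrong and should be x = 62.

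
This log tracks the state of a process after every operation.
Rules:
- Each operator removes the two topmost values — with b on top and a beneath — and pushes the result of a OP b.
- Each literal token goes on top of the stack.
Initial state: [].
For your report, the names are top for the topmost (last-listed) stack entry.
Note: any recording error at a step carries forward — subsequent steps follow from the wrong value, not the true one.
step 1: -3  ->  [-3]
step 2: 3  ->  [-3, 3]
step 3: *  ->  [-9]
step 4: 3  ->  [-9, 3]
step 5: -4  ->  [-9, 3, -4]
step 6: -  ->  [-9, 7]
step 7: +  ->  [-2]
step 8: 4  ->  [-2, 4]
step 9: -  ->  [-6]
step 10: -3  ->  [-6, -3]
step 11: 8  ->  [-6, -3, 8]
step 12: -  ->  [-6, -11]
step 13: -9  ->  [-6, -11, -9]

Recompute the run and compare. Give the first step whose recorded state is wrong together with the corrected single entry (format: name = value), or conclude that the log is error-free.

no error

Recomputing the run from the initial state:
step 1: [-3]
step 2: [-3, 3]
step 3: [-9]
step 4: [-9, 3]
step 5: [-9, 3, -4]
step 6: [-9, 7]
step 7: [-2]
step 8: [-2, 4]
step 9: [-6]
step 10: [-6, -3]
step 11: [-6, -3, 8]
step 12: [-6, -11]
step 13: [-6, -11, -9]
This matches the log at every step.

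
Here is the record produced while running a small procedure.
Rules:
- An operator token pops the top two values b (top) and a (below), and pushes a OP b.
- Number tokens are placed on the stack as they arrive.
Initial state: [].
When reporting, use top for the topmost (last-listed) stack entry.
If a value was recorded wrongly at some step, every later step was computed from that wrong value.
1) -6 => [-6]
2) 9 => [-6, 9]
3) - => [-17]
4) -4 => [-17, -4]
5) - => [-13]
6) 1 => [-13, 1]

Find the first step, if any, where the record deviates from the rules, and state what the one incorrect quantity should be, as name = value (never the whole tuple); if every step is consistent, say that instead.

step 3, top = -15

step 1: push -6: top = -6 -> checks out
step 2: push 9: top = 9 -> consistent with the record
step 3: -6 - 9 = -15 -> the record disagrees here
Conclusion: step 3 carries the first error; the entry should be top = -15.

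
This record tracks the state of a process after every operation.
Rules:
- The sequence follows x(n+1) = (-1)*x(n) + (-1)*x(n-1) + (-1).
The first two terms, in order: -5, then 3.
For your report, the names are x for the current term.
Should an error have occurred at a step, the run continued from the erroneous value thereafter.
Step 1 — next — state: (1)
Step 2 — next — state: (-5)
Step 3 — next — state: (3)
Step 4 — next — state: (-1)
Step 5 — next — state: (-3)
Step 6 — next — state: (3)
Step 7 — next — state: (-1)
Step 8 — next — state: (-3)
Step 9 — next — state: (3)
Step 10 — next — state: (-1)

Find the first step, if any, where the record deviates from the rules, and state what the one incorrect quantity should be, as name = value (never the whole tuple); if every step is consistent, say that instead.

Recomputing the run from the initial state:
step 1: x = 1
step 2: x = -5
step 3: x = 3
step 4: x = 1
step 5: x = -5
step 6: x = 3
step 7: x = 1
step 8: x = -5
step 9: x = 3
step 10: x = 1
The first disagreement with the record is at step 4, where the value should be x = 1.

step 4, x = 1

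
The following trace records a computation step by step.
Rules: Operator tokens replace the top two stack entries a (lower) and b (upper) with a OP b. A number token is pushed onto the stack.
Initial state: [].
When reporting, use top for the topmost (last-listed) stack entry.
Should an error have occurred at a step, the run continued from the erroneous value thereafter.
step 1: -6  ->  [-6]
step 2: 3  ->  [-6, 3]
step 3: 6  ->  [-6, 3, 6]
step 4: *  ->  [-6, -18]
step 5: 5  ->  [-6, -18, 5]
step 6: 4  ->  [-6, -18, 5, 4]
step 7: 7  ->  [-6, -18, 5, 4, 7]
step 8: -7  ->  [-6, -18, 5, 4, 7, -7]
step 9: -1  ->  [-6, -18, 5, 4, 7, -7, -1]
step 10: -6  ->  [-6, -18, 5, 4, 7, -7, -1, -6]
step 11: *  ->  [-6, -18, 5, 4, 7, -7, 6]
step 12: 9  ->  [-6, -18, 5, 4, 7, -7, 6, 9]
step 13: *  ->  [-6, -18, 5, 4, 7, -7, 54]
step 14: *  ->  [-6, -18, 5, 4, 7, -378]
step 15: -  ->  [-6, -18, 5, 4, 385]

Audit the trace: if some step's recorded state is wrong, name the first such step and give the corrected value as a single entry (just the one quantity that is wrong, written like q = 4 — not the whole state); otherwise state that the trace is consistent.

step 4, top = 18

Recomputing the run from the initial state:
step 1: [-6]
step 2: [-6, 3]
step 3: [-6, 3, 6]
step 4: [-6, 18]
step 5: [-6, 18, 5]
step 6: [-6, 18, 5, 4]
step 7: [-6, 18, 5, 4, 7]
step 8: [-6, 18, 5, 4, 7, -7]
step 9: [-6, 18, 5, 4, 7, -7, -1]
step 10: [-6, 18, 5, 4, 7, -7, -1, -6]
step 11: [-6, 18, 5, 4, 7, -7, 6]
step 12: [-6, 18, 5, 4, 7, -7, 6, 9]
step 13: [-6, 18, 5, 4, 7, -7, 54]
step 14: [-6, 18, 5, 4, 7, -378]
step 15: [-6, 18, 5, 4, 385]
The first disagreement with the trace is at step 4, where the value should be top = 18.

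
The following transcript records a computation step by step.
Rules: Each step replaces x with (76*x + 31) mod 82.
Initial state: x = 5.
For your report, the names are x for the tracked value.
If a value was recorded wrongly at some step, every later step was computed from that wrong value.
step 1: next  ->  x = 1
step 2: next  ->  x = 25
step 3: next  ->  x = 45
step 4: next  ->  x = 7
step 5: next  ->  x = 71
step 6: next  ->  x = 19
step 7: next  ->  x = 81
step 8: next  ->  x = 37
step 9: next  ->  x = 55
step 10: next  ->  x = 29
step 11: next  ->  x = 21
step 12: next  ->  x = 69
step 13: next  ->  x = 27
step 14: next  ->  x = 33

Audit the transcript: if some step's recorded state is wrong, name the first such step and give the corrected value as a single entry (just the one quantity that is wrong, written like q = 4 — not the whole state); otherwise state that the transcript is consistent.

1. x = (76*5 + 31) mod 82 = 1 (matches)
2. x = (76*1 + 31) mod 82 = 25 (checks out)
3. x = (76*25 + 31) mod 82 = 45 (confirmed correct)
4. x = (76*45 + 31) mod 82 = 7 (matches)
5. x = (76*7 + 31) mod 82 = 71 (exactly as logged)
6. x = (76*71 + 31) mod 82 = 15 (a discrepancy with the transcript)
Conclusion: step 6 carries the first error; the entry should be x = 15.

step 6, x = 15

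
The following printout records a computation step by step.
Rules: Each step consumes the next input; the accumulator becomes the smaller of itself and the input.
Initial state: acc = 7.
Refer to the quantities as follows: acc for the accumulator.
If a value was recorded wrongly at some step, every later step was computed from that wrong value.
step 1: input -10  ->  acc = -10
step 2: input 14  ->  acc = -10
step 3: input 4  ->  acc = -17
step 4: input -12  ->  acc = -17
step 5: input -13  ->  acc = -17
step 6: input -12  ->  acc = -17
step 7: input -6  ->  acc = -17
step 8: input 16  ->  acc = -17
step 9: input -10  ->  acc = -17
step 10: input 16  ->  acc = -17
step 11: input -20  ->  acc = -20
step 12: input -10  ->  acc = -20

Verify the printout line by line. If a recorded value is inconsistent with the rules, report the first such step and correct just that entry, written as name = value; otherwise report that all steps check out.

Recomputing the run from the initial state:
step 1: acc = -10
step 2: acc = -10
step 3: acc = -10
step 4: acc = -12
step 5: acc = -13
step 6: acc = -13
step 7: acc = -13
step 8: acc = -13
step 9: acc = -13
step 10: acc = -13
step 11: acc = -20
step 12: acc = -20
The first disagreement with the printout is at step 3, where the value should be acc = -10.

step 3, acc = -10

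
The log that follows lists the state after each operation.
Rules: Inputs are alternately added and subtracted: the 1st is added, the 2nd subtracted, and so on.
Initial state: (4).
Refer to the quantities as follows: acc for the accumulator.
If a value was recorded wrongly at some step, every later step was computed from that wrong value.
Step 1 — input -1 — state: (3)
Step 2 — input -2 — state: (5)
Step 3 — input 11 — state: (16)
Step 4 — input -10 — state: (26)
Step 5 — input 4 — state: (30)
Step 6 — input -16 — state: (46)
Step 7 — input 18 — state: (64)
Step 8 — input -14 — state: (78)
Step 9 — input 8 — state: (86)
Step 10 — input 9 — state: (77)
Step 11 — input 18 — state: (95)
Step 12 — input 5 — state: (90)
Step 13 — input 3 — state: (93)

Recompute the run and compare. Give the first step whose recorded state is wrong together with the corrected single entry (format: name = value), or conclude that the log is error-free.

Recomputing the run from the initial state:
step 1: acc = 3
step 2: acc = 5
step 3: acc = 16
step 4: acc = 26
step 5: acc = 30
step 6: acc = 46
step 7: acc = 64
step 8: acc = 78
step 9: acc = 86
step 10: acc = 77
step 11: acc = 95
step 12: acc = 90
step 13: acc = 93
This matches the log at every step.

no error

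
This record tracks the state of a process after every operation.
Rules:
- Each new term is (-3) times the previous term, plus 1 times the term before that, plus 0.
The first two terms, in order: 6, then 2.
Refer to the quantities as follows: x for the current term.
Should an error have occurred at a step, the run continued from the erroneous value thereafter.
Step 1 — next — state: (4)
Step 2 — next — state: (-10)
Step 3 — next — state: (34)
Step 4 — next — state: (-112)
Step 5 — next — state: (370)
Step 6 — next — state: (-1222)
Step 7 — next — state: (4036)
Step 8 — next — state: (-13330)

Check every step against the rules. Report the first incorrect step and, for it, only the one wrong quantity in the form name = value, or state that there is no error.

step 1, x = 0

1. x = -3*(2) + (1)*(6) + (0) = 0 (this is not what the record shows)
The audit stops at step 1: the recorded entry is wrong and should be x = 0.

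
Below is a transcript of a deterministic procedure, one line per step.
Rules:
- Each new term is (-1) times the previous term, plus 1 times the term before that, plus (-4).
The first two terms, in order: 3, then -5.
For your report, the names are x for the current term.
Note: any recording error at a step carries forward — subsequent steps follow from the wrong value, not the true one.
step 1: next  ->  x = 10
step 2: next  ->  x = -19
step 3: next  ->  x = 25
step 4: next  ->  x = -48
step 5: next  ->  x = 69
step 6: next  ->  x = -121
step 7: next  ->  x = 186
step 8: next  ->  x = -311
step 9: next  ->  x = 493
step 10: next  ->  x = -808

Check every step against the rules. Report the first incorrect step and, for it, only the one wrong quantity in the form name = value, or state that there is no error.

Recomputing the run from the initial state:
step 1: x = 4
step 2: x = -13
step 3: x = 13
step 4: x = -30
step 5: x = 39
step 6: x = -73
step 7: x = 108
step 8: x = -185
step 9: x = 289
step 10: x = -478
The first disagreement with the transcript is at step 1, where the value should be x = 4.

step 1, x = 4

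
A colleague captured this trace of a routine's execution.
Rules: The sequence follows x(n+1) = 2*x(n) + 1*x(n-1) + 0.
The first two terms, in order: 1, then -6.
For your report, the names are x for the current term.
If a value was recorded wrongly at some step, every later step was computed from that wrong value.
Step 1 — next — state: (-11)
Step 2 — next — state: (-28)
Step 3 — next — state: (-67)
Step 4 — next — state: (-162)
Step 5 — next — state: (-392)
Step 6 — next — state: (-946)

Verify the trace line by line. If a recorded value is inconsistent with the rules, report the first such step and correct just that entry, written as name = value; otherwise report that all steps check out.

Recomputing the run from the initial state:
step 1: x = -11
step 2: x = -28
step 3: x = -67
step 4: x = -162
step 5: x = -391
step 6: x = -944
The first disagreement with the trace is at step 5, where the value should be x = -391.

step 5, x = -391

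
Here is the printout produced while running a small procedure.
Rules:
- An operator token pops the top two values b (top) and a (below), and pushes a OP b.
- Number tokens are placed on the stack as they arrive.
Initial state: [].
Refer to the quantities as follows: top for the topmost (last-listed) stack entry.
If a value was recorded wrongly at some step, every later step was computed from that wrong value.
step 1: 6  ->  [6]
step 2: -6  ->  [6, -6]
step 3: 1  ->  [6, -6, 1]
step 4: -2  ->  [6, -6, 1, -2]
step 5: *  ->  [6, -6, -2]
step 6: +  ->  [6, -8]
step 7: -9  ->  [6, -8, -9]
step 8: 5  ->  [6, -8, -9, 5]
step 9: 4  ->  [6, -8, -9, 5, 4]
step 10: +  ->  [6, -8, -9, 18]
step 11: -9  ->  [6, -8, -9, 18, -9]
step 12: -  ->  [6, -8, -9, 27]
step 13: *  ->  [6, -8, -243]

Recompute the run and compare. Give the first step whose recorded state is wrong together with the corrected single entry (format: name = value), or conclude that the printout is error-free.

Recomputing the run from the initial state:
step 1: [6]
step 2: [6, -6]
step 3: [6, -6, 1]
step 4: [6, -6, 1, -2]
step 5: [6, -6, -2]
step 6: [6, -8]
step 7: [6, -8, -9]
step 8: [6, -8, -9, 5]
step 9: [6, -8, -9, 5, 4]
step 10: [6, -8, -9, 9]
step 11: [6, -8, -9, 9, -9]
step 12: [6, -8, -9, 18]
step 13: [6, -8, -162]
The first disagreement with the printout is at step 10, where the value should be top = 9.

step 10, top = 9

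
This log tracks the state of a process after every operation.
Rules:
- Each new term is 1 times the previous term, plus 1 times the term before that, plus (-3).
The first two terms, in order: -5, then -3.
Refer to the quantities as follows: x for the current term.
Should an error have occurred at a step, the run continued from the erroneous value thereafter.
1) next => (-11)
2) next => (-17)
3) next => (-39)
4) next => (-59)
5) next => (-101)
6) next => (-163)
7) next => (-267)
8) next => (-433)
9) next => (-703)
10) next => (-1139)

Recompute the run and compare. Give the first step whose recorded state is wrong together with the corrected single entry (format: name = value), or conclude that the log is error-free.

step 3, x = -31

Recomputing the run from the initial state:
step 1: x = -11
step 2: x = -17
step 3: x = -31
step 4: x = -51
step 5: x = -85
step 6: x = -139
step 7: x = -227
step 8: x = -369
step 9: x = -599
step 10: x = -971
The first disagreement with the log is at step 3, where the value should be x = -31.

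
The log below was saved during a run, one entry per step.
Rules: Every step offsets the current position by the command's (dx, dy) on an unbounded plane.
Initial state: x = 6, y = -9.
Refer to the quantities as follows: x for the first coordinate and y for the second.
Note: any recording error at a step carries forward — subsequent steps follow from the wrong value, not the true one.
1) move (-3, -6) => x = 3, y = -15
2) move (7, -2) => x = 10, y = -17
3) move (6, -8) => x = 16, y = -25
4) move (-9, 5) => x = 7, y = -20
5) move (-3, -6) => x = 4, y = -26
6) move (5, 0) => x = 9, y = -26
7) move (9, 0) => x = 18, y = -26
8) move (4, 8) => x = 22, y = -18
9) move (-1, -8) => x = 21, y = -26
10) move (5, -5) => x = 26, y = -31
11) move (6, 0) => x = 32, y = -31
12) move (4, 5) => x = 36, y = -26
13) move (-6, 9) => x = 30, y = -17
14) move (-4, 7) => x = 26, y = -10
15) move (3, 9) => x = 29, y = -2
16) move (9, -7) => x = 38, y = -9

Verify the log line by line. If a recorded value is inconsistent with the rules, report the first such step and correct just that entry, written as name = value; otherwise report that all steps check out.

Step 1: x = 6 + (-3) = 3, y = -9 + (-6) = -15 — no discrepancy.
Step 2: x = 3 + (7) = 10, y = -15 + (-2) = -17 — verified.
Step 3: x = 10 + (6) = 16, y = -17 + (-8) = -25 — no discrepancy.
Step 4: x = 16 + (-9) = 7, y = -25 + (5) = -20 — in agreement.
Step 5: x = 7 + (-3) = 4, y = -20 + (-6) = -26 — matches.
Step 6: x = 4 + (5) = 9, y = -26 + (0) = -26 — matches.
Step 7: x = 9 + (9) = 18, y = -26 + (0) = -26 — in agreement.
Step 8: x = 18 + (4) = 22, y = -26 + (8) = -18 — verified.
Step 9: x = 22 + (-1) = 21, y = -18 + (-8) = -26 — no discrepancy.
Step 10: x = 21 + (5) = 26, y = -26 + (-5) = -31 — consistent with the log.
Step 11: x = 26 + (6) = 32, y = -31 + (0) = -31 — exactly as logged.
Step 12: x = 32 + (4) = 36, y = -31 + (5) = -26 — consistent with the log.
Step 13: x = 36 + (-6) = 30, y = -26 + (9) = -17 — in agreement.
Step 14: x = 30 + (-4) = 26, y = -17 + (7) = -10 — matches.
Step 15: x = 26 + (3) = 29, y = -10 + (9) = -1 — the recorded entry deviates here.
That makes step 15 the first incorrect line — y = -1 is what it should show.

step 15, y = -1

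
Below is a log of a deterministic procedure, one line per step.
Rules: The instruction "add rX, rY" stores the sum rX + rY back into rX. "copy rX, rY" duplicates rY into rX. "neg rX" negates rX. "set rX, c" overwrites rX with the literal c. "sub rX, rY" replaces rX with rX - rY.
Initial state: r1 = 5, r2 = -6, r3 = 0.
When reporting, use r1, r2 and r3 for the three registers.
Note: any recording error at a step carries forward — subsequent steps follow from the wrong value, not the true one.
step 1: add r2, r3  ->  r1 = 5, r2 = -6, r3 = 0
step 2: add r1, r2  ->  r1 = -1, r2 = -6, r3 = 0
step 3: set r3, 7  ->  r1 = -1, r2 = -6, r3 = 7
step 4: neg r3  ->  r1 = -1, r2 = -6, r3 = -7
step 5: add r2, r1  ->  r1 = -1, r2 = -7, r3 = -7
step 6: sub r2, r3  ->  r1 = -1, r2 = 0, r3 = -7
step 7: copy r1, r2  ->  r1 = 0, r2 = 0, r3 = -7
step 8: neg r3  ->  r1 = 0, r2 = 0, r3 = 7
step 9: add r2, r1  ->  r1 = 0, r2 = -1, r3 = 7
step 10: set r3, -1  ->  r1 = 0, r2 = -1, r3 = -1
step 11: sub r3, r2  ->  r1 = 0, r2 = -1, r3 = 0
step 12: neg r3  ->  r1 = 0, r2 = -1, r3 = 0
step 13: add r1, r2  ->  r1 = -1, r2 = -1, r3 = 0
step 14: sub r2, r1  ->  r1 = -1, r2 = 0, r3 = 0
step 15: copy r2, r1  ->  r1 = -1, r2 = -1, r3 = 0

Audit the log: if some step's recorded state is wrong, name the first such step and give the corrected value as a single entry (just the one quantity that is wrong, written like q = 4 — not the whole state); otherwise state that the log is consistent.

step 9, r2 = 0

1. r2 = -6 + 0 = -6 (verified)
2. r1 = 5 + -6 = -1 (no discrepancy)
3. r3 = 7 (exactly as logged)
4. r3 = -(7) = -7 (confirmed correct)
5. r2 = -6 + -1 = -7 (confirmed correct)
6. r2 = -7 - -7 = 0 (exactly as logged)
7. r1 = 0 (exactly as logged)
8. r3 = -(-7) = 7 (in agreement)
9. r2 = 0 + 0 = 0 (this is not what the log shows)
The earliest wrong entry is at step 9: it should read r2 = 0.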